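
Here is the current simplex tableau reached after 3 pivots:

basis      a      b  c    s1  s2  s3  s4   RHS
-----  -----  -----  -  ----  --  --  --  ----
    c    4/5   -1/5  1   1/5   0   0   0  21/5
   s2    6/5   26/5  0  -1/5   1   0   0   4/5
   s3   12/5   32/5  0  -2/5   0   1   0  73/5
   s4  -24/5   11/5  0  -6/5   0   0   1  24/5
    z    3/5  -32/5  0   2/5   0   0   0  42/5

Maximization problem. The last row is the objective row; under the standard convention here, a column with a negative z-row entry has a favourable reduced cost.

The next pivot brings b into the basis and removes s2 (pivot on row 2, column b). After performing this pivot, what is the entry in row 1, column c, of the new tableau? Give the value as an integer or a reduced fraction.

Pivot element is row 2, column b: 26/5.
Normalize row 2: new (row 2, c) = 0/(26/5) = 0.
row 1 ← row 1 − (-1/5)·(new row 2): 1 − (-1/5)·0 = 1.

1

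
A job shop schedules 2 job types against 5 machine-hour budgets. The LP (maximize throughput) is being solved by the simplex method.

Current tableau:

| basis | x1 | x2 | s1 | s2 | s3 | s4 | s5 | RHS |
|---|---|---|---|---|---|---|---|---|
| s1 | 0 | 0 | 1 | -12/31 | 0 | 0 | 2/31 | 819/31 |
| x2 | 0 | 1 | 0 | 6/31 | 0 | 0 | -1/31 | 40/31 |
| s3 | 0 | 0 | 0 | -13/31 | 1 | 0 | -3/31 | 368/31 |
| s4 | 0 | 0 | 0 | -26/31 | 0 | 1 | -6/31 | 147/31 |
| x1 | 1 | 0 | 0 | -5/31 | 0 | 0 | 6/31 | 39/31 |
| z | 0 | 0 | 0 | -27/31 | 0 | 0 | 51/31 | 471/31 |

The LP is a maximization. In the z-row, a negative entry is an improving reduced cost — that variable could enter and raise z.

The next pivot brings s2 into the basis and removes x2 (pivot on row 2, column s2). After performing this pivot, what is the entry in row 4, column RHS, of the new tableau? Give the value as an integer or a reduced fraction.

Pivot element is row 2, column s2: 6/31.
Normalize row 2: new (row 2, RHS) = (40/31)/(6/31) = 20/3.
row 4 ← row 4 − (-26/31)·(new row 2): 147/31 − (-26/31)·(20/3) = 31/3.

31/3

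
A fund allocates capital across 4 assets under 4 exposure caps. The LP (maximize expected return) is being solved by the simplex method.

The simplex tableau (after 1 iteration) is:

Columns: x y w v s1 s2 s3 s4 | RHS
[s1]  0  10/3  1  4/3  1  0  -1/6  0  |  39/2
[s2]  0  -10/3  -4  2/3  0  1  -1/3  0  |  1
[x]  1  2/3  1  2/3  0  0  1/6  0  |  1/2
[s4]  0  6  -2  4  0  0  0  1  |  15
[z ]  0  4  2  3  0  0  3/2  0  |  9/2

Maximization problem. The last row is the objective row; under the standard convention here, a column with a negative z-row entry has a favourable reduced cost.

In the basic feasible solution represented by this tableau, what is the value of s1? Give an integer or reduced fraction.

39/2

s1 is basic (row 1); its value is the RHS of that row: 39/2.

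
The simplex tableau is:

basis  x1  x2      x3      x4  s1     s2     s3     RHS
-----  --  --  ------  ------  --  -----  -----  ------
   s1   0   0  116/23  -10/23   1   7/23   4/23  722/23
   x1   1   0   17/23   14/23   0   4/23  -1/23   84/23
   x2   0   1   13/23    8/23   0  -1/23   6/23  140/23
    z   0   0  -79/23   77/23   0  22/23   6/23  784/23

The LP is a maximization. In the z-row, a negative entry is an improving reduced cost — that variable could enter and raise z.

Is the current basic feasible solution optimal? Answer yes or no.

no

Column x3 has objective-row coefficient -79/23, which is negative; an improving pivot exists, so not yet optimal.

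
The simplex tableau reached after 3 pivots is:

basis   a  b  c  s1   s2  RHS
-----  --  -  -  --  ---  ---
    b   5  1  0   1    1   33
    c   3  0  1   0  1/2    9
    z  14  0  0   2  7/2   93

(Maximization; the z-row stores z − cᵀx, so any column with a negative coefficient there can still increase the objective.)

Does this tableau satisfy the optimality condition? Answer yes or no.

yes

No objective-row coefficient is strictly negative, so no entering variable exists; the tableau is optimal.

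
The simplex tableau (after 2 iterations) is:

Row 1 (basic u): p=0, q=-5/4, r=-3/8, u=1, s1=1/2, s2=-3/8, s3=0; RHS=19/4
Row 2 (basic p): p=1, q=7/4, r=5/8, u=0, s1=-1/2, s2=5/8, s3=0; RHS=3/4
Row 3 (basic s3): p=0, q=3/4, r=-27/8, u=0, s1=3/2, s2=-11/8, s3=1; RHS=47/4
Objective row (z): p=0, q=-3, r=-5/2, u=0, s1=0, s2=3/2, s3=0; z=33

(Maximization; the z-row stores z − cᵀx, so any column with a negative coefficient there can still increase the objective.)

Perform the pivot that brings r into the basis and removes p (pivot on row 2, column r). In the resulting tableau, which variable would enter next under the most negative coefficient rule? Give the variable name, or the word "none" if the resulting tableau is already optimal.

Pivot element 5/8. New z-row = old z-row − (-5/2)·(row 2/(5/8)).
Updated z-row coefficients: p: 4, q: 4, r: 0, u: 0, s1: -2, s2: 4, s3: 0.
The most negative is -2 in column s1, so s1 would enter next.

s1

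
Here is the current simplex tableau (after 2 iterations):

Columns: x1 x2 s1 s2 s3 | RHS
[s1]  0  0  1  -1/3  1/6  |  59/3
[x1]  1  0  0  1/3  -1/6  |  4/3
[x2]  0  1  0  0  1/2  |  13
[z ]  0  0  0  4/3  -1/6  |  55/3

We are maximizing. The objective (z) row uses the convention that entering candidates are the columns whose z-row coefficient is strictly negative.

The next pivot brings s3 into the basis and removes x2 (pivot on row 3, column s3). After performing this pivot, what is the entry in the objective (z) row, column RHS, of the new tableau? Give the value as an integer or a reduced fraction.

68/3

Pivot element is row 3, column s3: 1/2.
Normalize row 3: new (row 3, RHS) = 13/(1/2) = 26.
z-row ← z-row − (-1/6)·(new row 3): 55/3 − (-1/6)·26 = 68/3.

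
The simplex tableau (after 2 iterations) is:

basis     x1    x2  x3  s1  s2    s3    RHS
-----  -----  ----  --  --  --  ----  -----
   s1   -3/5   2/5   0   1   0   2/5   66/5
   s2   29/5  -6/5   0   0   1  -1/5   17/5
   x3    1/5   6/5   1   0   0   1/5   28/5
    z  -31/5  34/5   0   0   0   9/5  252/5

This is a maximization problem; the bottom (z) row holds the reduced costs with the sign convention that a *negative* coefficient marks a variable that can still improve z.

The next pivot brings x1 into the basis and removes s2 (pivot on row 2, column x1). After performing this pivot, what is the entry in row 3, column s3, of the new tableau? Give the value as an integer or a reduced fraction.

6/29

Pivot element is row 2, column x1: 29/5.
Normalize row 2: new (row 2, s3) = (-1/5)/(29/5) = -1/29.
row 3 ← row 3 − (1/5)·(new row 2): 1/5 − (1/5)·(-1/29) = 6/29.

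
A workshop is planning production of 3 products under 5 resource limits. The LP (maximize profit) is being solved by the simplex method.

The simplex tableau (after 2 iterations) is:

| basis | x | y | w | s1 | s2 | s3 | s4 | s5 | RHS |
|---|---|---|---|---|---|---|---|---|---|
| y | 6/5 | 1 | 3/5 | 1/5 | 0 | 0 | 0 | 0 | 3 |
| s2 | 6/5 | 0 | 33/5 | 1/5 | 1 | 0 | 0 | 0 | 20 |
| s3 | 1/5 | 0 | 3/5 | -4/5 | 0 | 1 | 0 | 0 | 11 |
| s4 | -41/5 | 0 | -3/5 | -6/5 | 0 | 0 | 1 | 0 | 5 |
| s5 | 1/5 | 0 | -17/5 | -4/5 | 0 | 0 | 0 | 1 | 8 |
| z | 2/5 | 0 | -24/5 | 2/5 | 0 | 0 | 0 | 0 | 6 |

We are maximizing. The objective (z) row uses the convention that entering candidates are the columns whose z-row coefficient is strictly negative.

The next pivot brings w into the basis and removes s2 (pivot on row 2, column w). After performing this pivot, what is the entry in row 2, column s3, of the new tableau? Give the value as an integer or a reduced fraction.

0

Pivot element is row 2, column w: 33/5.
Normalize row 2: new (row 2, s3) = 0/(33/5) = 0.
Row 2 is the pivot row, so the entry is 0.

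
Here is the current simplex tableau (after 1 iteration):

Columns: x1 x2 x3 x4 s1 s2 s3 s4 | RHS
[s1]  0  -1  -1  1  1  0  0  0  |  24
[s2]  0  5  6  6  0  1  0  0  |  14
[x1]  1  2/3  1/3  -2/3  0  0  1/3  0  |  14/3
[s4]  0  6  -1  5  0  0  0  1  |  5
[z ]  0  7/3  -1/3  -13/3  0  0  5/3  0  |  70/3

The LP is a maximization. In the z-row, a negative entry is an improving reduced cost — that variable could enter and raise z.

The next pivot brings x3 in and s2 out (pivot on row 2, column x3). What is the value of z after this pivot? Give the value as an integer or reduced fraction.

217/9

Minimum ratio for x3: 14/6 = 7/3.
z changes by −(z-row coeff of x3)·ratio = −(-1/3)·(7/3) = 7/9.
New z = 70/3 + (7/9) = 217/9.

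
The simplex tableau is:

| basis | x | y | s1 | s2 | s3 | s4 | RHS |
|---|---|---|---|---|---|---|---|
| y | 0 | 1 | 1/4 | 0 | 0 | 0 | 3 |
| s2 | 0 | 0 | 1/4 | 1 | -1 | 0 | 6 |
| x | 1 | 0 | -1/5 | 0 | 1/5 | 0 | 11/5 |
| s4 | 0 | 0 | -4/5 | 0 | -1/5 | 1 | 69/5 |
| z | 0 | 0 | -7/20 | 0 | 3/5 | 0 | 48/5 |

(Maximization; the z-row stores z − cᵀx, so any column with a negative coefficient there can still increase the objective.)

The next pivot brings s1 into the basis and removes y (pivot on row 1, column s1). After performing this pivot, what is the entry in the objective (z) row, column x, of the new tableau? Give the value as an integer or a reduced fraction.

Pivot element is row 1, column s1: 1/4.
Normalize row 1: new (row 1, x) = 0/(1/4) = 0.
z-row ← z-row − (-7/20)·(new row 1): 0 − (-7/20)·0 = 0.

0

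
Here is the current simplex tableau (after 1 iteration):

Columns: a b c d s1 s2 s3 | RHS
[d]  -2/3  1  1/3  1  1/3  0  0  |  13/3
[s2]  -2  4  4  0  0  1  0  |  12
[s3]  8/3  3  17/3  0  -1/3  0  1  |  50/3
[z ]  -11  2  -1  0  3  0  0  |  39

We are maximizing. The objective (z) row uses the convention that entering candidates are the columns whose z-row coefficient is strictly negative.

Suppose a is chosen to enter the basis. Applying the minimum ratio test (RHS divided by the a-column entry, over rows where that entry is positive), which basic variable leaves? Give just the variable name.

Ratios: row 1 (d): entry -2/3 ≤ 0, skip; row 2 (s2): entry -2 ≤ 0, skip; row 3 (s3): (50/3)/(8/3) = 25/4.
Minimum ratio 25/4 is in the s3 row, so s3 leaves.

s3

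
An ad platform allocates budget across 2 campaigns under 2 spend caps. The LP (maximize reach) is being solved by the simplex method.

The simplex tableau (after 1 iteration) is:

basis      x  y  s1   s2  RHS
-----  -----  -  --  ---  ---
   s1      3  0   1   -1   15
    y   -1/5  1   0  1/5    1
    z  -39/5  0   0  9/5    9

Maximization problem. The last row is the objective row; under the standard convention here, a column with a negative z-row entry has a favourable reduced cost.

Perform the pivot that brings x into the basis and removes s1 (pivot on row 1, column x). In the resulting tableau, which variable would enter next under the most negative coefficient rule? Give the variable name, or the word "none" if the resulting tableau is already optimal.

Pivot element 3. New z-row = old z-row − (-39/5)·(row 1/3).
Updated z-row coefficients: x: 0, y: 0, s1: 13/5, s2: -4/5.
The most negative is -4/5 in column s2, so s2 would enter next.

s2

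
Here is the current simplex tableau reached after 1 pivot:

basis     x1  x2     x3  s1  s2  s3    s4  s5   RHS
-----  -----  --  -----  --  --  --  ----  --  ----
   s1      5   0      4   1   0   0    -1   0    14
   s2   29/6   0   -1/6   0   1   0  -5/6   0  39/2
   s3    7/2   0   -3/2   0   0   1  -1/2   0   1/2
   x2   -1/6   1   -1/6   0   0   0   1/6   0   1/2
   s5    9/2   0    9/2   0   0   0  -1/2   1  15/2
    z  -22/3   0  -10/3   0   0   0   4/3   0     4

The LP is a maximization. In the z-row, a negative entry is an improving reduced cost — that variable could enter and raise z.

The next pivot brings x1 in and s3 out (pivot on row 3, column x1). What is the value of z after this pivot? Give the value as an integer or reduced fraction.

Minimum ratio for x1: (1/2)/(7/2) = 1/7.
z changes by −(z-row coeff of x1)·ratio = −(-22/3)·(1/7) = 22/21.
New z = 4 + (22/21) = 106/21.

106/21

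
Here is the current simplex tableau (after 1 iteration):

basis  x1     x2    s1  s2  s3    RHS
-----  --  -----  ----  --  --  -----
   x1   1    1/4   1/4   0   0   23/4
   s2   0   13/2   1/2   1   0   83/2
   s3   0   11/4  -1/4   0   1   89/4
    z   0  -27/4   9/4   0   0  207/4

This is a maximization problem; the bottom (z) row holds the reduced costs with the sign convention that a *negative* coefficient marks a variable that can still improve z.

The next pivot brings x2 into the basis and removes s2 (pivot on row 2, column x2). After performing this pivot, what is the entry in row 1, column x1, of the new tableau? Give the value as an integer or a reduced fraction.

Pivot element is row 2, column x2: 13/2.
Normalize row 2: new (row 2, x1) = 0/(13/2) = 0.
row 1 ← row 1 − (1/4)·(new row 2): 1 − (1/4)·0 = 1.

1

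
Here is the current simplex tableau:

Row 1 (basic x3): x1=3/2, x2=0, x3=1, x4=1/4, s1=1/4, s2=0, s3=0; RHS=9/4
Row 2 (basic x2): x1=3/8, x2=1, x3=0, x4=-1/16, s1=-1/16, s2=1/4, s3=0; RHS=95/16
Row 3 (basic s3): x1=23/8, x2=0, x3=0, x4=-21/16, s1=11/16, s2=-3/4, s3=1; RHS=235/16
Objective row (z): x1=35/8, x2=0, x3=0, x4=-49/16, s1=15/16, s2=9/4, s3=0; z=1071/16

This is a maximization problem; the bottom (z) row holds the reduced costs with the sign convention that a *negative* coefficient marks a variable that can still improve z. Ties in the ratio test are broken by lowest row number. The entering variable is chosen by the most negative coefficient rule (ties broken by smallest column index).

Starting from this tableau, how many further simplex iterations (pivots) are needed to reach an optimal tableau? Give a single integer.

pivot: x4 in, x3 out → z = 189/2
No improving column remains; optimal.

1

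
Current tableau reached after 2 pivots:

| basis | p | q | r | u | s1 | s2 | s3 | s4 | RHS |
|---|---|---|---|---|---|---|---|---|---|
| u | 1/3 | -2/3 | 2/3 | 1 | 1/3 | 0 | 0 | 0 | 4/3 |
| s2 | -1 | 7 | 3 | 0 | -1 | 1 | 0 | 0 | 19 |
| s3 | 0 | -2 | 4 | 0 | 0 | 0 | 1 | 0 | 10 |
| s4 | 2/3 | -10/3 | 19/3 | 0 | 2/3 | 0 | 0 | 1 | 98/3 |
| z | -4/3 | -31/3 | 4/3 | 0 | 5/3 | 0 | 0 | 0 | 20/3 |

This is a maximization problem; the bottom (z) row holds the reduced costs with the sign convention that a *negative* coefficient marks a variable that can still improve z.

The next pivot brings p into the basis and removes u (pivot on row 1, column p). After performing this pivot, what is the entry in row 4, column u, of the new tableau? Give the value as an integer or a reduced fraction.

-2

Pivot element is row 1, column p: 1/3.
Normalize row 1: new (row 1, u) = 1/(1/3) = 3.
row 4 ← row 4 − (2/3)·(new row 1): 0 − (2/3)·3 = -2.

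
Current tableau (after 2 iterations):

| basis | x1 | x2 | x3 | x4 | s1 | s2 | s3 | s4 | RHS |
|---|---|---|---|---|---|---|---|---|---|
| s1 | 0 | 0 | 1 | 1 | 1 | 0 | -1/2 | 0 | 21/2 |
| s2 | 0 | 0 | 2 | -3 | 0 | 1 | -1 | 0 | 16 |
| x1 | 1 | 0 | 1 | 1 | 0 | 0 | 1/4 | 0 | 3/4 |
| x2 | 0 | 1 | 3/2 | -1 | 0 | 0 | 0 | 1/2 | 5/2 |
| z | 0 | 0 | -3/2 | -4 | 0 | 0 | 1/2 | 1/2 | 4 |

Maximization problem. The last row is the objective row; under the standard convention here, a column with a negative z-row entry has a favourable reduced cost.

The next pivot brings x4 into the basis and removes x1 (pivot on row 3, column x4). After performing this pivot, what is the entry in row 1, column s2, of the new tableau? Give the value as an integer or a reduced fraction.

Pivot element is row 3, column x4: 1.
Normalize row 3: new (row 3, s2) = 0/1 = 0.
row 1 ← row 1 − 1·(new row 3): 0 − 1·0 = 0.

0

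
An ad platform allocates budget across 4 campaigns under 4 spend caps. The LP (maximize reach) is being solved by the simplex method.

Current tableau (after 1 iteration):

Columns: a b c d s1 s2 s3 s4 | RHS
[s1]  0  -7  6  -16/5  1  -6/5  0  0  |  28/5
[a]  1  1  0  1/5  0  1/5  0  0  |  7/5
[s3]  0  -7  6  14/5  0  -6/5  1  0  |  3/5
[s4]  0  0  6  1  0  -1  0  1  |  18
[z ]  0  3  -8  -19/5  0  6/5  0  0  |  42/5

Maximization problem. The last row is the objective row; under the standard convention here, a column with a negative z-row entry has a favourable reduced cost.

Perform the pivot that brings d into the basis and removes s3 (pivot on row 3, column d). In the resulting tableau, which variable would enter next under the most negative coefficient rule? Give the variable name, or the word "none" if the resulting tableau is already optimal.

b

Pivot element 14/5. New z-row = old z-row − (-19/5)·(row 3/(14/5)).
Updated z-row coefficients: a: 0, b: -13/2, c: 1/7, d: 0, s1: 0, s2: -3/7, s3: 19/14, s4: 0.
The most negative is -13/2 in column b, so b would enter next.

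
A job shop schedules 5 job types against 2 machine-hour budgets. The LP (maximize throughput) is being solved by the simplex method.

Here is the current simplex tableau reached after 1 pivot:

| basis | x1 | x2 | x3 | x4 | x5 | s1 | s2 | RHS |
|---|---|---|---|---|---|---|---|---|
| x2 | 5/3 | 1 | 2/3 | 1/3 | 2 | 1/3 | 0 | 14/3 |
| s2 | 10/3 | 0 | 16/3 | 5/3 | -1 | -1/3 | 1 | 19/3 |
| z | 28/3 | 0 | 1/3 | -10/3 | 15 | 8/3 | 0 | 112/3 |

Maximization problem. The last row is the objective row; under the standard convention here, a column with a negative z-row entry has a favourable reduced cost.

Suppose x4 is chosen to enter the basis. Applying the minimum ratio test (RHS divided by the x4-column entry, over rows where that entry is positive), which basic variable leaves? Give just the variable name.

Ratios: row 1 (x2): (14/3)/(1/3) = 14; row 2 (s2): (19/3)/(5/3) = 19/5.
Minimum ratio 19/5 is in the s2 row, so s2 leaves.

s2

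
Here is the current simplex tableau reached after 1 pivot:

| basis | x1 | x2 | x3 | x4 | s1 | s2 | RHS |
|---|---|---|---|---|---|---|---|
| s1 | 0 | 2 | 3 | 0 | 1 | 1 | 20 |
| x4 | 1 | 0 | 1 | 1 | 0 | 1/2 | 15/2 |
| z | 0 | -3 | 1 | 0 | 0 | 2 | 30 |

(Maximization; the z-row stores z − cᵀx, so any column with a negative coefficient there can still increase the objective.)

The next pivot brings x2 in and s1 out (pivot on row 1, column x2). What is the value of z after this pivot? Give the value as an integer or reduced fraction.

60

Minimum ratio for x2: 20/2 = 10.
z changes by −(z-row coeff of x2)·ratio = −(-3)·10 = 30.
New z = 30 + 30 = 60.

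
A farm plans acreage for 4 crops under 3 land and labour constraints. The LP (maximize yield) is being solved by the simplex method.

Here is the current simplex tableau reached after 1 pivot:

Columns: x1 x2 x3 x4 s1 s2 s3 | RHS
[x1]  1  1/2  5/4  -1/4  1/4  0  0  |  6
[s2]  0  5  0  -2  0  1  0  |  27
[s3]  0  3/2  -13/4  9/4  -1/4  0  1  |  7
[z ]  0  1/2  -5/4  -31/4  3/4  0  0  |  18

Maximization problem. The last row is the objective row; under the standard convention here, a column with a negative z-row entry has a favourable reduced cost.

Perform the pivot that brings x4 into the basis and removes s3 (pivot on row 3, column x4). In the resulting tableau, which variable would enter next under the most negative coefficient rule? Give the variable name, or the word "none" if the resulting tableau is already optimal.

Pivot element 9/4. New z-row = old z-row − (-31/4)·(row 3/(9/4)).
Updated z-row coefficients: x1: 0, x2: 17/3, x3: -112/9, x4: 0, s1: -1/9, s2: 0, s3: 31/9.
The most negative is -112/9 in column x3, so x3 would enter next.

x3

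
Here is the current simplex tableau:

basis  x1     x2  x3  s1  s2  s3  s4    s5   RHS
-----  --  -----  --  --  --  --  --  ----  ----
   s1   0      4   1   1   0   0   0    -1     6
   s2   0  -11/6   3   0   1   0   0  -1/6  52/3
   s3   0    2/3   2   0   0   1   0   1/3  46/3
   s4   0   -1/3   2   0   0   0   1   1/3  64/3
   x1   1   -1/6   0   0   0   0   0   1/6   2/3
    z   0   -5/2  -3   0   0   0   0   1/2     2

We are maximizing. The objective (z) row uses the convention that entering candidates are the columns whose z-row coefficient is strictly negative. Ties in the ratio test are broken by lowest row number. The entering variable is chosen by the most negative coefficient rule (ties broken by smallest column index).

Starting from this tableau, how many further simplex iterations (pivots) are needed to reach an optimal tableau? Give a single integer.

pivot: x3 in, s2 out → z = 58/3
pivot: x2 in, s1 out → z = 1622/83
pivot: s5 in, s3 out → z = 22
No improving column remains; optimal.

3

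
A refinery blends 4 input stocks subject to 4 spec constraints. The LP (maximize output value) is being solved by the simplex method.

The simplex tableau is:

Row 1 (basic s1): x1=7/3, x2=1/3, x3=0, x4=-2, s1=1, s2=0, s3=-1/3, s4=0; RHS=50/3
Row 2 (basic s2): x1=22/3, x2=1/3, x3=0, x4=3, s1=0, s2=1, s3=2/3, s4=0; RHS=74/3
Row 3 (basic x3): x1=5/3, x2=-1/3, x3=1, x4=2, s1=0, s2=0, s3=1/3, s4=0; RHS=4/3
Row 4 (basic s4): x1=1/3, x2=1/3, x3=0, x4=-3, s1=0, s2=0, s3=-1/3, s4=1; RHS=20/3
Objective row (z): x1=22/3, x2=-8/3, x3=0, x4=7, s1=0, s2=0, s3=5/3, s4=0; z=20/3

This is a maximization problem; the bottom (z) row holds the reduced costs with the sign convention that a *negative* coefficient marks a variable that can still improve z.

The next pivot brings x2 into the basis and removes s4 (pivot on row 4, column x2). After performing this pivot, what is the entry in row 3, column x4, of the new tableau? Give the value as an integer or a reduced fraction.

-1

Pivot element is row 4, column x2: 1/3.
Normalize row 4: new (row 4, x4) = (-3)/(1/3) = -9.
row 3 ← row 3 − (-1/3)·(new row 4): 2 − (-1/3)·(-9) = -1.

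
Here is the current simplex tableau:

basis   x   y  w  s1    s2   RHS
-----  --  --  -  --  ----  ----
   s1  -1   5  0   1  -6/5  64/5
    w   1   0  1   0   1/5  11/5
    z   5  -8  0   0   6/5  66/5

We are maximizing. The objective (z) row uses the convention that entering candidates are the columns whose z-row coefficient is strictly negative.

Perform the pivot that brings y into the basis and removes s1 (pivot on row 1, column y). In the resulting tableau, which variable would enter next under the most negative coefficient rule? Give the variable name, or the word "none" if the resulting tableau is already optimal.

s2

Pivot element 5. New z-row = old z-row − (-8)·(row 1/5).
Updated z-row coefficients: x: 17/5, y: 0, w: 0, s1: 8/5, s2: -18/25.
The most negative is -18/25 in column s2, so s2 would enter next.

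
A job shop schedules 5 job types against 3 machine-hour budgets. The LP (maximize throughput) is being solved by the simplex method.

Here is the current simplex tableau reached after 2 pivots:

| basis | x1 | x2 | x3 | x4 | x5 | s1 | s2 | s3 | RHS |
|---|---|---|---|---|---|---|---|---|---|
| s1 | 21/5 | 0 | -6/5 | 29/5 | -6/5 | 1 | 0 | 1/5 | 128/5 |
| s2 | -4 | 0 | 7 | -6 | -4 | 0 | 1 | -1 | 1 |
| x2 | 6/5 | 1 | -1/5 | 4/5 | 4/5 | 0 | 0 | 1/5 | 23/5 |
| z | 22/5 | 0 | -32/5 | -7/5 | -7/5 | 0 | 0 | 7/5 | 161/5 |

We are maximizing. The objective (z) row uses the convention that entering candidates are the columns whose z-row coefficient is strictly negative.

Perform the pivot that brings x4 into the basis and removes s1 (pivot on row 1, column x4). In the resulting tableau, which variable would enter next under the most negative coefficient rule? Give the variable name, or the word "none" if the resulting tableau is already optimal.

Pivot element 29/5. New z-row = old z-row − (-7/5)·(row 1/(29/5)).
Updated z-row coefficients: x1: 157/29, x2: 0, x3: -194/29, x4: 0, x5: -49/29, s1: 7/29, s2: 0, s3: 42/29.
The most negative is -194/29 in column x3, so x3 would enter next.

x3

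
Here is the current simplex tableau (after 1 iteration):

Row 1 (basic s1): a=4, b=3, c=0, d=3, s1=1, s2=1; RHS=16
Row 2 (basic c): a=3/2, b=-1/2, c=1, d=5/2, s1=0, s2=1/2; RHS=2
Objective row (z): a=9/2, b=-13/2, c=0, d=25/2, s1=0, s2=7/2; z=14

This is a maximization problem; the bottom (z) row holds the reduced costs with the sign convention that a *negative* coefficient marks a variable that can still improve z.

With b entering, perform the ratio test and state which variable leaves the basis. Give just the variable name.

s1

Ratios: row 1 (s1): 16/3 = 16/3; row 2 (c): entry -1/2 ≤ 0, skip.
Minimum ratio 16/3 is in the s1 row, so s1 leaves.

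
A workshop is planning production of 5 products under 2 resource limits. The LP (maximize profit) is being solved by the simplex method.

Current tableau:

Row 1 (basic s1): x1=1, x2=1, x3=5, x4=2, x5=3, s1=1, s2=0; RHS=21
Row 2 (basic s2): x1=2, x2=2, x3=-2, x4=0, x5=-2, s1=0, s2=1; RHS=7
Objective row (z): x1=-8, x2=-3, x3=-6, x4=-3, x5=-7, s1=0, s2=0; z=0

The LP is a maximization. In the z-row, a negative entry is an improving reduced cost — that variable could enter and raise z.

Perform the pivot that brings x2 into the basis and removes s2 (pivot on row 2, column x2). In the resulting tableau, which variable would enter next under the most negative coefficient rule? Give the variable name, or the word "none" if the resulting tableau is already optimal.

Pivot element 2. New z-row = old z-row − (-3)·(row 2/2).
Updated z-row coefficients: x1: -5, x2: 0, x3: -9, x4: -3, x5: -10, s1: 0, s2: 3/2.
The most negative is -10 in column x5, so x5 would enter next.

x5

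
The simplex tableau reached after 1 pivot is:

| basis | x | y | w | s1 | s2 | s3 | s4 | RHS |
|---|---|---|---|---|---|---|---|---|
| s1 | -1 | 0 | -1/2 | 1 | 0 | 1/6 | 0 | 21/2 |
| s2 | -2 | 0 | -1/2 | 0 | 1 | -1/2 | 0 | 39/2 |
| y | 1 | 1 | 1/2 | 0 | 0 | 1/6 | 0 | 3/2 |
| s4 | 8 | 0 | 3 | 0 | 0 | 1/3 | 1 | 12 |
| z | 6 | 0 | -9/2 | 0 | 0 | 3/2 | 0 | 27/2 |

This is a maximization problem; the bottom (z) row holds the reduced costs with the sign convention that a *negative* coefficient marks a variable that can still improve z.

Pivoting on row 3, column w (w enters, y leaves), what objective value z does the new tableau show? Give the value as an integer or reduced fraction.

27

Minimum ratio for w: (3/2)/(1/2) = 3.
z changes by −(z-row coeff of w)·ratio = −(-9/2)·3 = 27/2.
New z = 27/2 + (27/2) = 27.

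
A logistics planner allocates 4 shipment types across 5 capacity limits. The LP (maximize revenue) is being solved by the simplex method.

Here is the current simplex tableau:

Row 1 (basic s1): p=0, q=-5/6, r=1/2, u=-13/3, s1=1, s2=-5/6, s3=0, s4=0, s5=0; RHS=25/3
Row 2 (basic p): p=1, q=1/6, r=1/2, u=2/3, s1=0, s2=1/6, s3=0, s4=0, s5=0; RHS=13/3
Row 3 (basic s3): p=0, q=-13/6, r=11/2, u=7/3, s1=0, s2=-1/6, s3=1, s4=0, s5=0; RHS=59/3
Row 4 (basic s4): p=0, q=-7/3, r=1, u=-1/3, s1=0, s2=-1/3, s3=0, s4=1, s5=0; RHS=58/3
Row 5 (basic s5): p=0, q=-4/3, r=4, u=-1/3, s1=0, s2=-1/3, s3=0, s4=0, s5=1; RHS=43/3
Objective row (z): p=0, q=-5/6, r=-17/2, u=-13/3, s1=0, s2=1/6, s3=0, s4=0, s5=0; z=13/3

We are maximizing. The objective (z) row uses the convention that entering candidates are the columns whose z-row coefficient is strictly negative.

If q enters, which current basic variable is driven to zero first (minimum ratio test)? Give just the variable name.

Ratios: row 1 (s1): entry -5/6 ≤ 0, skip; row 2 (p): (13/3)/(1/6) = 26; row 3 (s3): entry -13/6 ≤ 0, skip; row 4 (s4): entry -7/3 ≤ 0, skip; row 5 (s5): entry -4/3 ≤ 0, skip.
Minimum ratio 26 is in the p row, so p leaves.

p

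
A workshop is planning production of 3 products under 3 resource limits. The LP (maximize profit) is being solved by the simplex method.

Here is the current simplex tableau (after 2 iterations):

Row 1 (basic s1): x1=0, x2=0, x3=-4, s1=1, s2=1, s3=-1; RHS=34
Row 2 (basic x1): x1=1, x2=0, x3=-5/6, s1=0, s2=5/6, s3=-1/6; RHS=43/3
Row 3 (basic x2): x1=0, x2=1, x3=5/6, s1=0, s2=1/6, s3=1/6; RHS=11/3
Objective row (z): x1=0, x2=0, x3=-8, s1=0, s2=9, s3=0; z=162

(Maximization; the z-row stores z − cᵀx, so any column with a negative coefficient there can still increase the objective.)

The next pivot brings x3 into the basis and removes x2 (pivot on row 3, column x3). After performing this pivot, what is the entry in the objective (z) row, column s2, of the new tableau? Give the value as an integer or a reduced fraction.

Pivot element is row 3, column x3: 5/6.
Normalize row 3: new (row 3, s2) = (1/6)/(5/6) = 1/5.
z-row ← z-row − (-8)·(new row 3): 9 − (-8)·(1/5) = 53/5.

53/5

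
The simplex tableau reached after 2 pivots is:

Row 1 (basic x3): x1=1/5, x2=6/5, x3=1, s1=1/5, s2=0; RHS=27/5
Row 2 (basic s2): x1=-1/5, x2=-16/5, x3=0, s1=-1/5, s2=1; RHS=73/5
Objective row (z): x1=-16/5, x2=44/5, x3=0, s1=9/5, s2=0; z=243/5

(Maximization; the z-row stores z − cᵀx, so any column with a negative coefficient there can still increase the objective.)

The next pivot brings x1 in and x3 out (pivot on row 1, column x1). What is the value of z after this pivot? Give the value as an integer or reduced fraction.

135

Minimum ratio for x1: (27/5)/(1/5) = 27.
z changes by −(z-row coeff of x1)·ratio = −(-16/5)·27 = 432/5.
New z = 243/5 + (432/5) = 135.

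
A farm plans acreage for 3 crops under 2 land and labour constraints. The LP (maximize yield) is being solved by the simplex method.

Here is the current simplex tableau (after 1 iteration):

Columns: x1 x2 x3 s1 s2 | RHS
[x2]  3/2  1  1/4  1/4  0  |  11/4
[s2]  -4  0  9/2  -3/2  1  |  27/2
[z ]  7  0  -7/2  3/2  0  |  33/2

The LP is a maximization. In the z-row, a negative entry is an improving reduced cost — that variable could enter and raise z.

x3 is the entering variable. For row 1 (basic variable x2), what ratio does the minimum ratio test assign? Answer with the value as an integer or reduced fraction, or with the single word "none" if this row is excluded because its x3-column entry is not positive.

Ratio = RHS / (x3 entry) = (11/4) / (1/4) = 11.

11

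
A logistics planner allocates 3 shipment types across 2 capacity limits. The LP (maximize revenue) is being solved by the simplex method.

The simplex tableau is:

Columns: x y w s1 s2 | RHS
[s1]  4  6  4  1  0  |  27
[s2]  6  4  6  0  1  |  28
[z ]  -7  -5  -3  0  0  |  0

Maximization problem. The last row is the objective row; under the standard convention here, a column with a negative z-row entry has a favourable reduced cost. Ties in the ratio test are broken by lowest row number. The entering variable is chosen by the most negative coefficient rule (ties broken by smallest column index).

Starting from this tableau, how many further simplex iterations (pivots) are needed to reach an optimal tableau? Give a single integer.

pivot: x in, s2 out → z = 98/3
pivot: y in, s1 out → z = 67/2
No improving column remains; optimal.

2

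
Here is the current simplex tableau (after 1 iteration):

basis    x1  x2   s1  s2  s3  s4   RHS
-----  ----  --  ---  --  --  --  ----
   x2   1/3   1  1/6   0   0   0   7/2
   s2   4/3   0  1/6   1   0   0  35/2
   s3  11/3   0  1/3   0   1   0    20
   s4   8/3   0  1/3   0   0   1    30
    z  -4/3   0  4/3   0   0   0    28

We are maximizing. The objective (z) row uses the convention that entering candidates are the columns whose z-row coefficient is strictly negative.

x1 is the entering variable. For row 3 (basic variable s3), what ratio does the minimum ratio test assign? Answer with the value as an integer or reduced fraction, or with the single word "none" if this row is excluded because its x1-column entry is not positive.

Ratio = RHS / (x1 entry) = 20 / (11/3) = 60/11.

60/11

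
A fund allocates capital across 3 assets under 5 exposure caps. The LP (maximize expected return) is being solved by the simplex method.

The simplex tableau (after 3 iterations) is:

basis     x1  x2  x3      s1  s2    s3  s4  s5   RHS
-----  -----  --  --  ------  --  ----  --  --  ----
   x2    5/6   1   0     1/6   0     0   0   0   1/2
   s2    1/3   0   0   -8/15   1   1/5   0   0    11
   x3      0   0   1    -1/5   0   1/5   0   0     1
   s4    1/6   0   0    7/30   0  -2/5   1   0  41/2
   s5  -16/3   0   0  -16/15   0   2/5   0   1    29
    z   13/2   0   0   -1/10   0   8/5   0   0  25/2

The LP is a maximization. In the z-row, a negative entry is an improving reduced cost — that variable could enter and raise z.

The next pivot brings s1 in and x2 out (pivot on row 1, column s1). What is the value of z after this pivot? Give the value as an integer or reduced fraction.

Minimum ratio for s1: (1/2)/(1/6) = 3.
z changes by −(z-row coeff of s1)·ratio = −(-1/10)·3 = 3/10.
New z = 25/2 + (3/10) = 64/5.

64/5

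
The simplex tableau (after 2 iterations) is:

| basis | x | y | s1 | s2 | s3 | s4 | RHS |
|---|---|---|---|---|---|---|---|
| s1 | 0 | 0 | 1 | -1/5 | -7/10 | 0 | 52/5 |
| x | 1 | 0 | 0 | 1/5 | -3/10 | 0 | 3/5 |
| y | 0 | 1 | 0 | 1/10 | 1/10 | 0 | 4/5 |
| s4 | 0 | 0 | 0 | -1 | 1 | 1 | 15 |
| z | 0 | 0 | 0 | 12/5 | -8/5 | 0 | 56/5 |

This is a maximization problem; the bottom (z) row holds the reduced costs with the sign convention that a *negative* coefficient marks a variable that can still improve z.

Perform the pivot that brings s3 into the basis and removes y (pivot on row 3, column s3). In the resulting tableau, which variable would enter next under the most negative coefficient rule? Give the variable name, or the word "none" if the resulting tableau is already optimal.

none

Pivot element 1/10. New z-row = old z-row − (-8/5)·(row 3/(1/10)).
Updated z-row coefficients: x: 0, y: 16, s1: 0, s2: 4, s3: 0, s4: 0.
No coefficient is strictly negative; the tableau after this pivot is optimal.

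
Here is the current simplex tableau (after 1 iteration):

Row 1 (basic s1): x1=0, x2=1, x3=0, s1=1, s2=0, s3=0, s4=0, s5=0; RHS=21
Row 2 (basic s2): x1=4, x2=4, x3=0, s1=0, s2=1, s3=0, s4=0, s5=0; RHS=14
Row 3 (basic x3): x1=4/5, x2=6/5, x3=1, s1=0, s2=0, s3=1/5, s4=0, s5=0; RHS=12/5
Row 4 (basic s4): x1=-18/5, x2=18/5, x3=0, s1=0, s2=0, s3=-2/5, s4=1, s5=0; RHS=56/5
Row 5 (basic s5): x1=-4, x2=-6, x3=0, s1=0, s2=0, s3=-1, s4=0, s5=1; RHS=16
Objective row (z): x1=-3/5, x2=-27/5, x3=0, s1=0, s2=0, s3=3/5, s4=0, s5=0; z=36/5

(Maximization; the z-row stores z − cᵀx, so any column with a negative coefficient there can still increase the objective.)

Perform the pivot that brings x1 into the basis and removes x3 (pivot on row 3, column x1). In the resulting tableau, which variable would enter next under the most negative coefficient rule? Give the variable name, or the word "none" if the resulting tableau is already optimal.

Pivot element 4/5. New z-row = old z-row − (-3/5)·(row 3/(4/5)).
Updated z-row coefficients: x1: 0, x2: -9/2, x3: 3/4, s1: 0, s2: 0, s3: 3/4, s4: 0, s5: 0.
The most negative is -9/2 in column x2, so x2 would enter next.

x2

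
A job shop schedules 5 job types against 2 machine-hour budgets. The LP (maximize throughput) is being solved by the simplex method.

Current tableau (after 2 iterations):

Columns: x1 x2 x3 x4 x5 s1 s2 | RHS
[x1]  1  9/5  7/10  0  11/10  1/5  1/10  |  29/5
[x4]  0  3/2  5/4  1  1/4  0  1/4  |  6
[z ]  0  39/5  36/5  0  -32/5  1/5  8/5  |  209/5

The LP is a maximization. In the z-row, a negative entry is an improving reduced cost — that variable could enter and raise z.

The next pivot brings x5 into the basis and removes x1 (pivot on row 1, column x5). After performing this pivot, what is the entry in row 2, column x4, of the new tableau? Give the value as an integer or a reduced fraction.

Pivot element is row 1, column x5: 11/10.
Normalize row 1: new (row 1, x4) = 0/(11/10) = 0.
row 2 ← row 2 − (1/4)·(new row 1): 1 − (1/4)·0 = 1.

1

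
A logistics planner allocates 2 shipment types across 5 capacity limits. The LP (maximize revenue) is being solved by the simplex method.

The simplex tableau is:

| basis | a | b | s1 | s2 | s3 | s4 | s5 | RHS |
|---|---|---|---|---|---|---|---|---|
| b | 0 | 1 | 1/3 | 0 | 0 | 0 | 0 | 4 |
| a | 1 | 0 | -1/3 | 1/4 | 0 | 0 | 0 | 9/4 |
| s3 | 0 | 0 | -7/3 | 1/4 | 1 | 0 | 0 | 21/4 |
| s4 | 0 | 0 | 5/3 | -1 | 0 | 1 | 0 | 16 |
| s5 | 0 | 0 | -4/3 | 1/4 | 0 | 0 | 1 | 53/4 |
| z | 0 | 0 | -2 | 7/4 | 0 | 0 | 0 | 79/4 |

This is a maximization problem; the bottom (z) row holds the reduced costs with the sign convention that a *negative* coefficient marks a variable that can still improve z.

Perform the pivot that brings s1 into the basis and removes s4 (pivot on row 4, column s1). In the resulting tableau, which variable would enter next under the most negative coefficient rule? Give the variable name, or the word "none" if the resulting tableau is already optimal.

none

Pivot element 5/3. New z-row = old z-row − (-2)·(row 4/(5/3)).
Updated z-row coefficients: a: 0, b: 0, s1: 0, s2: 11/20, s3: 0, s4: 6/5, s5: 0.
No coefficient is strictly negative; the tableau after this pivot is optimal.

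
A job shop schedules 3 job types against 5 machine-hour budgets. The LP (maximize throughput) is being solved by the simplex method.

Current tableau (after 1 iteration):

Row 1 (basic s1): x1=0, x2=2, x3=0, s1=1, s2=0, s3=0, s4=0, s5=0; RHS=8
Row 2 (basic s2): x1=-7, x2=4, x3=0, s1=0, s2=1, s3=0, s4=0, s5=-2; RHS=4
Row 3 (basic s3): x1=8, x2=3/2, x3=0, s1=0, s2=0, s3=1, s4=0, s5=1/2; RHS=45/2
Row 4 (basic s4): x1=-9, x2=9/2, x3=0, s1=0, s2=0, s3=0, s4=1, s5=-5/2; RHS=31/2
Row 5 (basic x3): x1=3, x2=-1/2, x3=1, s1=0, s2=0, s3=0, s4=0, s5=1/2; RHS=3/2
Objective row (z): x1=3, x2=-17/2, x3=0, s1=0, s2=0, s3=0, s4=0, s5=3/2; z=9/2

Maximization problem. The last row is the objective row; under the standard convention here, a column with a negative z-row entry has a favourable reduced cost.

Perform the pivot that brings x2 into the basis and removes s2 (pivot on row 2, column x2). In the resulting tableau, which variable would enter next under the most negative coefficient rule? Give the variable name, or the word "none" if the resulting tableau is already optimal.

Pivot element 4. New z-row = old z-row − (-17/2)·(row 2/4).
Updated z-row coefficients: x1: -95/8, x2: 0, x3: 0, s1: 0, s2: 17/8, s3: 0, s4: 0, s5: -11/4.
The most negative is -95/8 in column x1, so x1 would enter next.

x1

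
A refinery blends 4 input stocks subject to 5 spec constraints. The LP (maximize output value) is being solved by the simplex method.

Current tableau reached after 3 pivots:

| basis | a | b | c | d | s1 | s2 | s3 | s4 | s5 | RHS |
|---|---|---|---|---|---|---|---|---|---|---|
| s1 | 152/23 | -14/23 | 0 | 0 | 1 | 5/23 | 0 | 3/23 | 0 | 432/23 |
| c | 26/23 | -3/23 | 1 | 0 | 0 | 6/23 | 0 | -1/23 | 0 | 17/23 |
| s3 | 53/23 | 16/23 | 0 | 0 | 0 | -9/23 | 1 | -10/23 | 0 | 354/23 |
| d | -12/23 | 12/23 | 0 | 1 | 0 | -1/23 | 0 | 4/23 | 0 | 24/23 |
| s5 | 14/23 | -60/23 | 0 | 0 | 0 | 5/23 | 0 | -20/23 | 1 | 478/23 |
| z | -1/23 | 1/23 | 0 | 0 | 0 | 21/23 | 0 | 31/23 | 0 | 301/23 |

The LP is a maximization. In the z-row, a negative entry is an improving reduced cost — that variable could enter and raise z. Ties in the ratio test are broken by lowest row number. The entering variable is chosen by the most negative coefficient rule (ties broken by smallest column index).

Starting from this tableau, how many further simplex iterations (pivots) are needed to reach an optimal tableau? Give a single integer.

1

pivot: a in, c out → z = 341/26
No improving column remains; optimal.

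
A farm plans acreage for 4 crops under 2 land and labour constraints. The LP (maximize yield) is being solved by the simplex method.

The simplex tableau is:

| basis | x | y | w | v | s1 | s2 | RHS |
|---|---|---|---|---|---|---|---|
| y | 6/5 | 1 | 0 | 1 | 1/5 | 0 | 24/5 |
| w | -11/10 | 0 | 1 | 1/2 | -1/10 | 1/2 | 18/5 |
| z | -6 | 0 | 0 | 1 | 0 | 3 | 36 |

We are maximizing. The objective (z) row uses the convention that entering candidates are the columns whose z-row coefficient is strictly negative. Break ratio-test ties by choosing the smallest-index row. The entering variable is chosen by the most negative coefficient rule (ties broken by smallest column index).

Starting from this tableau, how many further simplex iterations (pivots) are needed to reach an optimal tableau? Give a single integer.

pivot: x in, y out → z = 60
No improving column remains; optimal.

1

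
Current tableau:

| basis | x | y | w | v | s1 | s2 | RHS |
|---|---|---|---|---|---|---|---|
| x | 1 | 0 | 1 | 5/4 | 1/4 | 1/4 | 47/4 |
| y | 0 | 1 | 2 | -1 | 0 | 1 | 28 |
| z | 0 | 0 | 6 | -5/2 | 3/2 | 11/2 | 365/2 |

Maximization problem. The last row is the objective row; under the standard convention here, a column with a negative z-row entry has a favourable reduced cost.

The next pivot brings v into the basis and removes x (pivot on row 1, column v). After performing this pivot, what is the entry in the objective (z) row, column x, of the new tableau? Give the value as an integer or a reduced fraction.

Pivot element is row 1, column v: 5/4.
Normalize row 1: new (row 1, x) = 1/(5/4) = 4/5.
z-row ← z-row − (-5/2)·(new row 1): 0 − (-5/2)·(4/5) = 2.

2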